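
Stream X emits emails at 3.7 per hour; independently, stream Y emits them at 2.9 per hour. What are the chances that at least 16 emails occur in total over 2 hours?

Independent Poisson processes superpose: combined rate λ = 3.7 + 2.9 = 6.6 per hour.
Over the interval, μ = 6.6 × 2 = 13.2 (2 hours).
P(N ≥ 16) = 1 − P(N ≤ 15) ≈ 0.2544.

0.2544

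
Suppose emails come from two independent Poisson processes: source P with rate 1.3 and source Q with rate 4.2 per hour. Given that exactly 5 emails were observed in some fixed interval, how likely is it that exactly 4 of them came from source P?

Given the total, each event is independently from source P with probability p = λ_P/(λ_P+λ_Q) = 1.3/5.5 ≈ 0.2364.
So K ~ Binomial(5, 1.3/5.5): P(K = 4) = C(5,4) · (1.3/5.5)^4 · (4.2/5.5)^1 ≈ 0.0119.

0.0119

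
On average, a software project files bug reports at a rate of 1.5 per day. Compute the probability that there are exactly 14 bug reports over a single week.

Over the interval, μ = 1.5 × 7 = 10.5 (a week = 7 days).
P(N = 14) = e^(−μ) μ^14/14! = e^(−10.5) · 10.5^14/87178291200 ≈ 0.0625.

0.0625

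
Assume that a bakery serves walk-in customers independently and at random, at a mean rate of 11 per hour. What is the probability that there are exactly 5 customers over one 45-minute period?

0.0832

Over the interval, μ = 11 × 0.75 = 8.25 (a 45-minute period = 0.75 hours).
P(N = 5) = e^(−μ) μ^5/5! = e^(−8.25) · 8.25^5/120 ≈ 0.0832.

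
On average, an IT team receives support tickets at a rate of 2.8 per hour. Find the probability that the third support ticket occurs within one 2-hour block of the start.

0.9176

Over the interval, μ = 2.8 × 2 = 5.6 (a 2-hour block = 2 hours).
The third arrival falls in the interval iff at least 3 events occur there: P(S_3 ≤ t) = P(N ≥ 3) = 1 − P(N ≤ 2) ≈ 0.9176.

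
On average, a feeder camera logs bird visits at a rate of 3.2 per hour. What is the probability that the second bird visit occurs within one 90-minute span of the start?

Over the interval, μ = 3.2 × 1.5 = 4.8 (a 90-minute span = 1.5 hours).
The second arrival falls in the interval iff at least 2 events occur there: P(S_2 ≤ t) = P(N ≥ 2) = 1 − P(N ≤ 1) ≈ 0.9523.

0.9523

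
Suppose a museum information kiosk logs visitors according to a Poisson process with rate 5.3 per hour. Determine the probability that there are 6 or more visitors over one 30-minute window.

0.0528

Over the interval, μ = 5.3 × 0.5 = 2.65 (a 30-minute window = 0.5 hours).
P(N ≥ 6) = 1 − P(N ≤ 5) = 1 − Σ_{j=0}^{5} e^(−μ) μ^j/j! ≈ 0.0528.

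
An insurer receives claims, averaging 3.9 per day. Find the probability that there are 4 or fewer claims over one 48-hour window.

Over the interval, μ = 3.9 × 2 = 7.8 (a 48-hour window = 2 days).
P(N ≤ 4) = Σ_{j=0}^{4} e^(−μ) μ^j/j! ≈ 0.1117.

0.1117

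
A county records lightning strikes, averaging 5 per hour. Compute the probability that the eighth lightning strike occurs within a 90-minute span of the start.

0.4754

Over the interval, μ = 5 × 1.5 = 7.5 (a 90-minute span = 1.5 hours).
The eighth arrival falls in the interval iff at least 8 events occur there: P(S_8 ≤ t) = P(N ≥ 8) = 1 − P(N ≤ 7) ≈ 0.4754.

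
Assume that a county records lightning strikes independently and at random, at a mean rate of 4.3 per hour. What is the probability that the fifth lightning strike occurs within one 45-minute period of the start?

0.2239

Over the interval, μ = 4.3 × 0.75 = 3.225 (a 45-minute period = 0.75 hours).
The fifth arrival falls in the interval iff at least 5 events occur there: P(S_5 ≤ t) = P(N ≥ 5) = 1 − P(N ≤ 4) ≈ 0.2239.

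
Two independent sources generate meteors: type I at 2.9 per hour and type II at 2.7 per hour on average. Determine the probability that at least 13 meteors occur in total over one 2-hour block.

0.3334

Independent Poisson processes superpose: combined rate λ = 2.9 + 2.7 = 5.6 per hour.
Over the interval, μ = 5.6 × 2 = 11.2 (a 2-hour block = 2 hours).
P(N ≥ 13) = 1 − P(N ≤ 12) ≈ 0.3334.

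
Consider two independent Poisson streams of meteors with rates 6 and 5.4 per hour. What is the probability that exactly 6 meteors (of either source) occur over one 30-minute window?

Independent Poisson processes superpose: combined rate λ = 6 + 5.4 = 11.4 per hour.
Over the interval, μ = 11.4 × 0.5 = 5.7 (a 30-minute window = 0.5 hours).
P(N = 6) = e^(−5.7) · 5.7^6/6! ≈ 0.1594.

0.1594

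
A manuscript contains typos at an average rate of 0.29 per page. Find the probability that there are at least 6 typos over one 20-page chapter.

Over the interval, μ = 0.29 × 20 = 5.8 (a 20-page chapter = 20 pages).
P(N ≥ 6) = 1 − P(N ≤ 5) = 1 − Σ_{j=0}^{5} e^(−μ) μ^j/j! ≈ 0.5217.

0.5217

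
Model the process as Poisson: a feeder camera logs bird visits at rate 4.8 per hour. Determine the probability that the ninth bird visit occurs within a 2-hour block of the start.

Over the interval, μ = 4.8 × 2 = 9.6 (a 2-hour block = 2 hours).
The ninth arrival falls in the interval iff at least 9 events occur there: P(S_9 ≤ t) = P(N ≥ 9) = 1 − P(N ≤ 8) ≈ 0.6204.

0.6204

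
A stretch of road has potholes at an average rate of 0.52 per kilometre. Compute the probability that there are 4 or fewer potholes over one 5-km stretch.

0.8774

Over the interval, μ = 0.52 × 5 = 2.6 (a 5-km stretch = 5 kilometres).
P(N ≤ 4) = Σ_{j=0}^{4} e^(−μ) μ^j/j! ≈ 0.8774.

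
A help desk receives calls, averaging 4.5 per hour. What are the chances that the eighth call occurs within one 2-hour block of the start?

Over the interval, μ = 4.5 × 2 = 9 (a 2-hour block = 2 hours).
The eighth arrival falls in the interval iff at least 8 events occur there: P(S_8 ≤ t) = P(N ≥ 8) = 1 − P(N ≤ 7) ≈ 0.6761.

0.6761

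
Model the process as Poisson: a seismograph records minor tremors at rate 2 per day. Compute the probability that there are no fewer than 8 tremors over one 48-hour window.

Over the interval, μ = 2 × 2 = 4 (a 48-hour window = 2 days).
P(N ≥ 8) = 1 − P(N ≤ 7) = 1 − Σ_{j=0}^{7} e^(−μ) μ^j/j! ≈ 0.0511.

0.0511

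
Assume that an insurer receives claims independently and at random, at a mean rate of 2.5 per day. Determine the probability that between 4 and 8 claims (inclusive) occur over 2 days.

0.6669

Over the interval, μ = 2.5 × 2 = 5 (2 days).
P(4 ≤ N ≤ 8) = Σ_{j=4}^{8} e^(−5) · 5^j/j! ≈ 0.6669.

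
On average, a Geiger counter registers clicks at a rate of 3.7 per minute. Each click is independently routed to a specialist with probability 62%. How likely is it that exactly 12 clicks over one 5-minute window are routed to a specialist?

0.1130

Thinning: the clicks that are routed to a specialist themselves form a Poisson process with rate 0.62 × 3.7 = 2.294 per minute.
Over the interval, μ = 2.294 × 5 = 11.47 (a 5-minute window = 5 minutes).
P(N = 12) = e^(−11.47) · 11.47^12/12! ≈ 0.1130.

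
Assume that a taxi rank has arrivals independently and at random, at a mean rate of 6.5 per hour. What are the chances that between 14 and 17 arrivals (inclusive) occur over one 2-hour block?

Over the interval, μ = 6.5 × 2 = 13 (a 2-hour block = 2 hours).
P(14 ≤ N ≤ 17) = Σ_{j=14}^{17} e^(−13) · 13^j/j! ≈ 0.3174.

0.3174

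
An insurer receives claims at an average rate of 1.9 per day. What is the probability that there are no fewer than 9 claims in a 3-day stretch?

0.1234

Over the interval, μ = 1.9 × 3 = 5.7 (a 3-day stretch = 3 days).
P(N ≥ 9) = 1 − P(N ≤ 8) = 1 − Σ_{j=0}^{8} e^(−μ) μ^j/j! ≈ 0.1234.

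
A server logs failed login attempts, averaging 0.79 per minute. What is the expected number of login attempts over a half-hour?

23.7

E[N] = λt = 0.79 × 30 = 23.7 (a half-hour = 30 minutes).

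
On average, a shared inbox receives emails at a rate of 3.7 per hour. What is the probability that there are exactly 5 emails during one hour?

With mean μ = 3.7 per hour,
P(N = 5) = e^(−μ) μ^5/5! = e^(−3.7) · 3.7^5/120 ≈ 0.1429.

0.1429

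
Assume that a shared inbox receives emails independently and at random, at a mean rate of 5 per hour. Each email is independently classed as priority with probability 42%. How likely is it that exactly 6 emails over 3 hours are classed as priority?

0.1595

Thinning: the emails that are classed as priority themselves form a Poisson process with rate 0.42 × 5 = 2.1 per hour.
Over the interval, μ = 2.1 × 3 = 6.3 (3 hours).
P(N = 6) = e^(−6.3) · 6.3^6/6! ≈ 0.1595.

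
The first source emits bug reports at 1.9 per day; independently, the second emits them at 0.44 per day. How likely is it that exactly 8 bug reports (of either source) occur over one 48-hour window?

Independent Poisson processes superpose: combined rate λ = 1.9 + 0.44 = 2.34 per day.
Over the interval, μ = 2.34 × 2 = 4.68 (a 48-hour window = 2 days).
P(N = 8) = e^(−4.68) · 4.68^8/8! ≈ 0.0530.

0.0530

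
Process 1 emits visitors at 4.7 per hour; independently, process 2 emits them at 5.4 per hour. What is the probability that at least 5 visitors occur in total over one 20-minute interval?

Independent Poisson processes superpose: combined rate λ = 4.7 + 5.4 = 10.1 per hour.
Over the interval, μ = 10.1 × 1/3 ≈ 3.36667 (a 20-minute interval = 1/3 hours).
P(N ≥ 5) = 1 − P(N ≤ 4) ≈ 0.2496.

0.2496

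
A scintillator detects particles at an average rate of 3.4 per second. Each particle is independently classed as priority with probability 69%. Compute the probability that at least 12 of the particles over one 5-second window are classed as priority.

Thinning: the particles that are classed as priority themselves form a Poisson process with rate 0.69 × 3.4 = 2.346 per second.
Over the interval, μ = 2.346 × 5 = 11.73 (a 5-second window = 5 seconds).
P(N ≥ 12) = 1 − P(N ≤ 11) ≈ 0.5072.

0.5072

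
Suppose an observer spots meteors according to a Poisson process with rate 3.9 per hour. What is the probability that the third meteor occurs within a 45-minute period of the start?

Over the interval, μ = 3.9 × 0.75 = 2.925 (a 45-minute period = 0.75 hours).
The third arrival falls in the interval iff at least 3 events occur there: P(S_3 ≤ t) = P(N ≥ 3) = 1 − P(N ≤ 2) ≈ 0.5598.

0.5598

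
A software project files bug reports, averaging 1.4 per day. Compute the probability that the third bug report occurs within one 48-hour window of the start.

Over the interval, μ = 1.4 × 2 = 2.8 (a 48-hour window = 2 days).
The third arrival falls in the interval iff at least 3 events occur there: P(S_3 ≤ t) = P(N ≥ 3) = 1 − P(N ≤ 2) ≈ 0.5305.

0.5305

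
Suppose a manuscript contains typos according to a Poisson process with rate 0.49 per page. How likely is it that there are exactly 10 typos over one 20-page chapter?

Over the interval, μ = 0.49 × 20 = 9.8 (a 20-page chapter = 20 pages).
P(N = 10) = e^(−μ) μ^10/10! = e^(−9.8) · 9.8^10/3628800 ≈ 0.1249.

0.1249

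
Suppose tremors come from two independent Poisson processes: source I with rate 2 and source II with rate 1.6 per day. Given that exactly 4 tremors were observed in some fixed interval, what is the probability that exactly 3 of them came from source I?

Given the total, each event is independently from source I with probability p = λ_I/(λ_I+λ_II) = 2/3.6 ≈ 0.5556.
So K ~ Binomial(4, 2/3.6): P(K = 3) = C(4,3) · (2/3.6)^3 · (1.6/3.6)^1 ≈ 0.3048.

0.3048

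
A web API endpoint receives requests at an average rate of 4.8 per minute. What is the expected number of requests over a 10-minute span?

48

E[N] = λt = 4.8 × 10 = 48 (a 10-minute span = 10 minutes).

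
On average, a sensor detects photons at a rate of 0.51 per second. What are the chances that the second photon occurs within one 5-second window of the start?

0.7228

Over the interval, μ = 0.51 × 5 = 2.55 (a 5-second window = 5 seconds).
The second arrival falls in the interval iff at least 2 events occur there: P(S_2 ≤ t) = P(N ≥ 2) = 1 − P(N ≤ 1) ≈ 0.7228.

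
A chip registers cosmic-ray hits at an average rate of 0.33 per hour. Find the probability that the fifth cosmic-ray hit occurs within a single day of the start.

Over the interval, μ = 0.33 × 24 = 7.92 (a day = 24 hours).
The fifth arrival falls in the interval iff at least 5 events occur there: P(S_5 ≤ t) = P(N ≥ 5) = 1 − P(N ≤ 4) ≈ 0.8957.

0.8957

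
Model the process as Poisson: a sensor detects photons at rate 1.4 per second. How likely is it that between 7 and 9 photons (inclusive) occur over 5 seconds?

Over the interval, μ = 1.4 × 5 = 7 (5 seconds).
P(7 ≤ N ≤ 9) = Σ_{j=7}^{9} e^(−7) · 7^j/j! ≈ 0.3808.

0.3808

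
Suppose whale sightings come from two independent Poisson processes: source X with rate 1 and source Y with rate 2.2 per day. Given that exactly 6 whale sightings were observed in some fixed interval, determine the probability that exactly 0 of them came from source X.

Given the total, each event is independently from source X with probability p = λ_X/(λ_X+λ_Y) = 1/3.2 = 0.3125.
So K ~ Binomial(6, 1/3.2): P(K = 0) = C(6,0) · (1/3.2)^0 · (2.2/3.2)^6 ≈ 0.1056.

0.1056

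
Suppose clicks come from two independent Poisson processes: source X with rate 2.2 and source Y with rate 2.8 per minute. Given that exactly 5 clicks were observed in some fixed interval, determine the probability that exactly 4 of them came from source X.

Given the total, each event is independently from source X with probability p = λ_X/(λ_X+λ_Y) = 2.2/5 = 0.4400.
So K ~ Binomial(5, 2.2/5): P(K = 4) = C(5,4) · (2.2/5)^4 · (2.8/5)^1 ≈ 0.1049.

0.1049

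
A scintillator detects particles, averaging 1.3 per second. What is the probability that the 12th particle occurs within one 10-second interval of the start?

Over the interval, μ = 1.3 × 10 = 13 (a 10-second interval = 10 seconds).
The 12th arrival falls in the interval iff at least 12 events occur there: P(S_12 ≤ t) = P(N ≥ 12) = 1 − P(N ≤ 11) ≈ 0.6468.

0.6468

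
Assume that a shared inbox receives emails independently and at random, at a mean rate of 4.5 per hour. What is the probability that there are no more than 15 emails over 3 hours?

0.7178

Over the interval, μ = 4.5 × 3 = 13.5 (3 hours).
P(N ≤ 15) = Σ_{j=0}^{15} e^(−μ) μ^j/j! ≈ 0.7178.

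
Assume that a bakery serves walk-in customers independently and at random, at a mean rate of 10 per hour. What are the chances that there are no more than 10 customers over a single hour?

0.5830

With mean μ = 10 per hour,
P(N ≤ 10) = Σ_{j=0}^{10} e^(−μ) μ^j/j! ≈ 0.5830.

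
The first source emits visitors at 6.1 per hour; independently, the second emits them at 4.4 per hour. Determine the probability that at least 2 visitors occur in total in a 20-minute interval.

0.8641

Independent Poisson processes superpose: combined rate λ = 6.1 + 4.4 = 10.5 per hour.
Over the interval, μ = 10.5 × 1/3 = 3.5 (a 20-minute interval = 1/3 hours).
P(N ≥ 2) = 1 − P(N ≤ 1) ≈ 0.8641.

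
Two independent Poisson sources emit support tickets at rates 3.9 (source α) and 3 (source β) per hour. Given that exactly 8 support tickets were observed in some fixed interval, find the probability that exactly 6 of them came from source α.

Given the total, each event is independently from source α with probability p = λ_α/(λ_α+λ_β) = 3.9/6.9 ≈ 0.5652.
So K ~ Binomial(8, 3.9/6.9): P(K = 6) = C(8,6) · (3.9/6.9)^6 · (3/6.9)^2 ≈ 0.1726.

0.1726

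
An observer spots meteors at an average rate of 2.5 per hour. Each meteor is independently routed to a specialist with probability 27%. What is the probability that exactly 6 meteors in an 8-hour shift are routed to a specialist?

0.1555

Thinning: the meteors that are routed to a specialist themselves form a Poisson process with rate 0.27 × 2.5 = 0.675 per hour.
Over the interval, μ = 0.675 × 8 = 5.4 (an 8-hour shift = 8 hours).
P(N = 6) = e^(−5.4) · 5.4^6/6! ≈ 0.1555.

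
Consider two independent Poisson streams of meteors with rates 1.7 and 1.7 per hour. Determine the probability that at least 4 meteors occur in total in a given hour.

0.4416

Independent Poisson processes superpose: combined rate λ = 1.7 + 1.7 = 3.4 per hour.
So μ = 3.4.
P(N ≥ 4) = 1 − P(N ≤ 3) ≈ 0.4416.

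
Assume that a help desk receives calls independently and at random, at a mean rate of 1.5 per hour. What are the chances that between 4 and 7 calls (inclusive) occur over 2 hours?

0.3409

Over the interval, μ = 1.5 × 2 = 3 (2 hours).
P(4 ≤ N ≤ 7) = Σ_{j=4}^{7} e^(−3) · 3^j/j! ≈ 0.3409.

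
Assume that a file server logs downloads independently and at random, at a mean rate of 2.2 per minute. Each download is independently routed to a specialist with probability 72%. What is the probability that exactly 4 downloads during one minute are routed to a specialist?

0.0538

Thinning: the downloads that are routed to a specialist themselves form a Poisson process with rate 0.72 × 2.2 = 1.584 per minute.
So μ = 1.584.
P(N = 4) = e^(−1.584) · 1.584^4/4! ≈ 0.0538.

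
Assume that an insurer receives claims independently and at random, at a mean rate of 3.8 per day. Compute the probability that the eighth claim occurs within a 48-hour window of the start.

0.4900

Over the interval, μ = 3.8 × 2 = 7.6 (a 48-hour window = 2 days).
The eighth arrival falls in the interval iff at least 8 events occur there: P(S_8 ≤ t) = P(N ≥ 8) = 1 − P(N ≤ 7) ≈ 0.4900.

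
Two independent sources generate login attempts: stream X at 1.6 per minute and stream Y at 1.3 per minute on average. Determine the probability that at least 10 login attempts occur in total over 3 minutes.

0.3731

Independent Poisson processes superpose: combined rate λ = 1.6 + 1.3 = 2.9 per minute.
Over the interval, μ = 2.9 × 3 = 8.7 (3 minutes).
P(N ≥ 10) = 1 − P(N ≤ 9) ≈ 0.3731.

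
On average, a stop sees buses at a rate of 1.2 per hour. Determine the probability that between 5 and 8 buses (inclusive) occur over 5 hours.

Over the interval, μ = 1.2 × 5 = 6 (5 hours).
P(5 ≤ N ≤ 8) = Σ_{j=5}^{8} e^(−6) · 6^j/j! ≈ 0.5622.

0.5622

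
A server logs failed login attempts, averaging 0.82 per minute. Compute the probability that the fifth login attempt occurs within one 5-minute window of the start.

0.3907

Over the interval, μ = 0.82 × 5 = 4.1 (a 5-minute window = 5 minutes).
The fifth arrival falls in the interval iff at least 5 events occur there: P(S_5 ≤ t) = P(N ≥ 5) = 1 − P(N ≤ 4) ≈ 0.3907.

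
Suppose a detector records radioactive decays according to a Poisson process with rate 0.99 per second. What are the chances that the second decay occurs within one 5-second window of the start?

Over the interval, μ = 0.99 × 5 = 4.95 (a 5-second window = 5 seconds).
The second arrival falls in the interval iff at least 2 events occur there: P(S_2 ≤ t) = P(N ≥ 2) = 1 − P(N ≤ 1) ≈ 0.9579.

0.9579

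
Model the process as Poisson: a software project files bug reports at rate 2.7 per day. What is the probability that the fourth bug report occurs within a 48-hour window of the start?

0.7867

Over the interval, μ = 2.7 × 2 = 5.4 (a 48-hour window = 2 days).
The fourth arrival falls in the interval iff at least 4 events occur there: P(S_4 ≤ t) = P(N ≥ 4) = 1 − P(N ≤ 3) ≈ 0.7867.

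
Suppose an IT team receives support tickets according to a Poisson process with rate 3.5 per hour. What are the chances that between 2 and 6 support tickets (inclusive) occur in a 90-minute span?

Over the interval, μ = 3.5 × 1.5 = 5.25 (a 90-minute span = 1.5 hours).
P(2 ≤ N ≤ 6) = Σ_{j=2}^{6} e^(−5.25) · 5.25^j/j! ≈ 0.6920.

0.6920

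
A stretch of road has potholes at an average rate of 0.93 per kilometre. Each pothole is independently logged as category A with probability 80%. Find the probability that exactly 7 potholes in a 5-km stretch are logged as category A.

0.0474

Thinning: the potholes that are logged as category A themselves form a Poisson process with rate 0.8 × 0.93 = 0.744 per kilometre.
Over the interval, μ = 0.744 × 5 = 3.72 (a 5-km stretch = 5 kilometres).
P(N = 7) = e^(−3.72) · 3.72^7/7! ≈ 0.0474.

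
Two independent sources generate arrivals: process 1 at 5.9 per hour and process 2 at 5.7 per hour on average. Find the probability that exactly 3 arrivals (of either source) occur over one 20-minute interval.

Independent Poisson processes superpose: combined rate λ = 5.9 + 5.7 = 11.6 per hour.
Over the interval, μ = 11.6 × 1/3 ≈ 3.86667 (a 20-minute interval = 1/3 hours).
P(N = 3) = e^(−3.86667) · 3.86667^3/3! ≈ 0.2016.

0.2016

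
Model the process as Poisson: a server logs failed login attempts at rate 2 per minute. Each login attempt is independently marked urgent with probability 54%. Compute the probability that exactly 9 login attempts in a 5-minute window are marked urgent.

0.0486

Thinning: the login attempts that are marked urgent themselves form a Poisson process with rate 0.54 × 2 = 1.08 per minute.
Over the interval, μ = 1.08 × 5 = 5.4 (a 5-minute window = 5 minutes).
P(N = 9) = e^(−5.4) · 5.4^9/9! ≈ 0.0486.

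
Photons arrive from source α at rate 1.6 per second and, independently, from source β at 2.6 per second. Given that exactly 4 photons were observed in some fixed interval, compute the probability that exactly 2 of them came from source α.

0.3337

Given the total, each event is independently from source α with probability p = λ_α/(λ_α+λ_β) = 1.6/4.2 ≈ 0.3810.
So K ~ Binomial(4, 1.6/4.2): P(K = 2) = C(4,2) · (1.6/4.2)^2 · (2.6/4.2)^2 ≈ 0.3337.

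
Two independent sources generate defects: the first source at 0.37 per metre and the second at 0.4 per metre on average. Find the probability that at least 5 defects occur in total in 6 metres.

Independent Poisson processes superpose: combined rate λ = 0.37 + 0.4 = 0.77 per metre.
Over the interval, μ = 0.77 × 6 = 4.62 (6 metres).
P(N ≥ 5) = 1 − P(N ≤ 4) ≈ 0.4905.

0.4905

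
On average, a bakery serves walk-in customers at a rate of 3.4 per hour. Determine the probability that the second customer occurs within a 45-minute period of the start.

0.7228

Over the interval, μ = 3.4 × 0.75 = 2.55 (a 45-minute period = 0.75 hours).
The second arrival falls in the interval iff at least 2 events occur there: P(S_2 ≤ t) = P(N ≥ 2) = 1 − P(N ≤ 1) ≈ 0.7228.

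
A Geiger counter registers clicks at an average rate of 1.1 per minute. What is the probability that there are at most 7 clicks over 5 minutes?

0.8095

Over the interval, μ = 1.1 × 5 = 5.5 (5 minutes).
P(N ≤ 7) = Σ_{j=0}^{7} e^(−μ) μ^j/j! ≈ 0.8095.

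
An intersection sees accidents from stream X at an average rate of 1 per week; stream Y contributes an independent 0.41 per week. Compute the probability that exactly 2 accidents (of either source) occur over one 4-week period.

0.0565

Independent Poisson processes superpose: combined rate λ = 1 + 0.41 = 1.41 per week.
Over the interval, μ = 1.41 × 4 = 5.64 (a 4-week period = 4 weeks).
P(N = 2) = e^(−5.64) · 5.64^2/2! ≈ 0.0565.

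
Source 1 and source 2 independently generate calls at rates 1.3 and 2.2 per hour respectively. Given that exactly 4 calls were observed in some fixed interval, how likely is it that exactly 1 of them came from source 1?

Given the total, each event is independently from source 1 with probability p = λ_1/(λ_1+λ_2) = 1.3/3.5 ≈ 0.3714.
So K ~ Binomial(4, 1.3/3.5): P(K = 1) = C(4,1) · (1.3/3.5)^1 · (2.2/3.5)^3 ≈ 0.3690.

0.3690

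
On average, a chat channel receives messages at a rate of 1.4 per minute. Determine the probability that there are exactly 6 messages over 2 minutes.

Over the interval, μ = 1.4 × 2 = 2.8 (2 minutes).
P(N = 6) = e^(−μ) μ^6/6! = e^(−2.8) · 2.8^6/720 ≈ 0.0407.

0.0407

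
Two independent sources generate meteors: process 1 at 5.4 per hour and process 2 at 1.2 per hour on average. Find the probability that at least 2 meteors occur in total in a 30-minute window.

0.8414

Independent Poisson processes superpose: combined rate λ = 5.4 + 1.2 = 6.6 per hour.
Over the interval, μ = 6.6 × 0.5 = 3.3 (a 30-minute window = 0.5 hours).
P(N ≥ 2) = 1 − P(N ≤ 1) ≈ 0.8414.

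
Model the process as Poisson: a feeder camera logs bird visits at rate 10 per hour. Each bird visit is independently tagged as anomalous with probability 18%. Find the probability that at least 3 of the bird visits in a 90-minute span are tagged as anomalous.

0.5064

Thinning: the bird visits that are tagged as anomalous themselves form a Poisson process with rate 0.18 × 10 = 1.8 per hour.
Over the interval, μ = 1.8 × 1.5 = 2.7 (a 90-minute span = 1.5 hours).
P(N ≥ 3) = 1 − P(N ≤ 2) ≈ 0.5064.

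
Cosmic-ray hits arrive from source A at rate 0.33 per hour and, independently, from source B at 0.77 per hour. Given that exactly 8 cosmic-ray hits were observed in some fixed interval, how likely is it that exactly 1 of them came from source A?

Given the total, each event is independently from source A with probability p = λ_A/(λ_A+λ_B) = 0.33/1.1 = 0.3000.
So K ~ Binomial(8, 0.33/1.1): P(K = 1) = C(8,1) · (0.33/1.1)^1 · (0.77/1.1)^7 ≈ 0.1977.

0.1977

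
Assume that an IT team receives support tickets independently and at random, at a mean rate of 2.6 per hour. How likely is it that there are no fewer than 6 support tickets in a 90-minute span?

0.1994

Over the interval, μ = 2.6 × 1.5 = 3.9 (a 90-minute span = 1.5 hours).
P(N ≥ 6) = 1 − P(N ≤ 5) = 1 − Σ_{j=0}^{5} e^(−μ) μ^j/j! ≈ 0.1994.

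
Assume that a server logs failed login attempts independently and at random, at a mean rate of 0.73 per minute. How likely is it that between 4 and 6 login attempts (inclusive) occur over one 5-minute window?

Over the interval, μ = 0.73 × 5 = 3.65 (a 5-minute window = 5 minutes).
P(4 ≤ N ≤ 6) = Σ_{j=4}^{6} e^(−3.65) · 3.65^j/j! ≈ 0.4179.

0.4179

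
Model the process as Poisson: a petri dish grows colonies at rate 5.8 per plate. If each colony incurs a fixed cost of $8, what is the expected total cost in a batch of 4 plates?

$185.6

E[N] = 5.8 × 4 = 23.2 (a batch of 4 plates = 4 plates); E[cost] = 23.2 × $8 = $185.6.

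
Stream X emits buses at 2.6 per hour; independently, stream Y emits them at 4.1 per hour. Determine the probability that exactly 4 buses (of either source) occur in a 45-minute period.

0.1746

Independent Poisson processes superpose: combined rate λ = 2.6 + 4.1 = 6.7 per hour.
Over the interval, μ = 6.7 × 0.75 = 5.025 (a 45-minute period = 0.75 hours).
P(N = 4) = e^(−5.025) · 5.025^4/4! ≈ 0.1746.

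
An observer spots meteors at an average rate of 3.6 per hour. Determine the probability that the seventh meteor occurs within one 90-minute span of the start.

0.2983

Over the interval, μ = 3.6 × 1.5 = 5.4 (a 90-minute span = 1.5 hours).
The seventh arrival falls in the interval iff at least 7 events occur there: P(S_7 ≤ t) = P(N ≥ 7) = 1 − P(N ≤ 6) ≈ 0.2983.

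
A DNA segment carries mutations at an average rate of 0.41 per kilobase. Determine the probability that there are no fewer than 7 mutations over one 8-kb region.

0.0497

Over the interval, μ = 0.41 × 8 = 3.28 (an 8-kb region = 8 kilobases).
P(N ≥ 7) = 1 − P(N ≤ 6) = 1 − Σ_{j=0}^{6} e^(−μ) μ^j/j! ≈ 0.0497.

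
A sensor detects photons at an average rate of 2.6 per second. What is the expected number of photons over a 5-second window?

E[N] = λt = 2.6 × 5 = 13 (a 5-second window = 5 seconds).

13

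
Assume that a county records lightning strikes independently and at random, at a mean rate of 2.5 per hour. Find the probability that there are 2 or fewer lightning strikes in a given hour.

0.5438

With mean μ = 2.5 per hour,
P(N ≤ 2) = Σ_{j=0}^{2} e^(−μ) μ^j/j! ≈ 0.5438.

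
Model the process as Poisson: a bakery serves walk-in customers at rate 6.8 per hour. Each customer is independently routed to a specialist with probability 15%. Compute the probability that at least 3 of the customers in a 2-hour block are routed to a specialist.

0.3341

Thinning: the customers that are routed to a specialist themselves form a Poisson process with rate 0.15 × 6.8 = 1.02 per hour.
Over the interval, μ = 1.02 × 2 = 2.04 (a 2-hour block = 2 hours).
P(N ≥ 3) = 1 − P(N ≤ 2) ≈ 0.3341.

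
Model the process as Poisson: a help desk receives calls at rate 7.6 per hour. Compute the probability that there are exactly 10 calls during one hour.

0.0887

With mean μ = 7.6 per hour,
P(N = 10) = e^(−μ) μ^10/10! = e^(−7.6) · 7.6^10/3628800 ≈ 0.0887.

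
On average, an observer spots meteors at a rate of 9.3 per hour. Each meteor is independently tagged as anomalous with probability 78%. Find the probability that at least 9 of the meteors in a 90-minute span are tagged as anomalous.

0.7573

Thinning: the meteors that are tagged as anomalous themselves form a Poisson process with rate 0.78 × 9.3 = 7.254 per hour.
Over the interval, μ = 7.254 × 1.5 = 10.881 (a 90-minute span = 1.5 hours).
P(N ≥ 9) = 1 − P(N ≤ 8) ≈ 0.7573.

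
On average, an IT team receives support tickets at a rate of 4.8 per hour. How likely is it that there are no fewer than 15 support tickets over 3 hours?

0.4719

Over the interval, μ = 4.8 × 3 = 14.4 (3 hours).
P(N ≥ 15) = 1 − P(N ≤ 14) = 1 − Σ_{j=0}^{14} e^(−μ) μ^j/j! ≈ 0.4719.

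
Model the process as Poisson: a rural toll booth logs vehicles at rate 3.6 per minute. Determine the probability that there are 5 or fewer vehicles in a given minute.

With mean μ = 3.6 per minute,
P(N ≤ 5) = Σ_{j=0}^{5} e^(−μ) μ^j/j! ≈ 0.8441.

0.8441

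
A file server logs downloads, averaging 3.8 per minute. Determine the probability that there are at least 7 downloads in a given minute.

0.0909

With mean μ = 3.8 per minute,
P(N ≥ 7) = 1 − P(N ≤ 6) = 1 − Σ_{j=0}^{6} e^(−μ) μ^j/j! ≈ 0.0909.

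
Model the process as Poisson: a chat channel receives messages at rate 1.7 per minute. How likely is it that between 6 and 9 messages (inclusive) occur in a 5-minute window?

Over the interval, μ = 1.7 × 5 = 8.5 (a 5-minute window = 5 minutes).
P(6 ≤ N ≤ 9) = Σ_{j=6}^{9} e^(−8.5) · 8.5^j/j! ≈ 0.5034.

0.5034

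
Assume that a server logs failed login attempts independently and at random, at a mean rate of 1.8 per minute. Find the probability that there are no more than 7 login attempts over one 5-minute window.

Over the interval, μ = 1.8 × 5 = 9 (a 5-minute window = 5 minutes).
P(N ≤ 7) = Σ_{j=0}^{7} e^(−μ) μ^j/j! ≈ 0.3239.

0.3239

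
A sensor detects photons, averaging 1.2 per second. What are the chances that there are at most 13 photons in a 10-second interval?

Over the interval, μ = 1.2 × 10 = 12 (a 10-second interval = 10 seconds).
P(N ≤ 13) = Σ_{j=0}^{13} e^(−μ) μ^j/j! ≈ 0.6815.

0.6815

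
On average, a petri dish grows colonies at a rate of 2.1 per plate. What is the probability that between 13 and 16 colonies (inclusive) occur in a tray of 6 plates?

0.3552

Over the interval, μ = 2.1 × 6 = 12.6 (a tray of 6 plates = 6 plates).
P(13 ≤ N ≤ 16) = Σ_{j=13}^{16} e^(−12.6) · 12.6^j/j! ≈ 0.3552.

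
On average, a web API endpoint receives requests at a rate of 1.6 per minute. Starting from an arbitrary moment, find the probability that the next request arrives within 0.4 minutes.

0.4727

Inter-arrival times are exponential with rate λ = 1.6 per minute.
P(T ≤ 0.4) = 1 − e^(−λt) = 1 − e^(−1.6 × 0.4) = 1 − e^(−0.64) ≈ 0.4727.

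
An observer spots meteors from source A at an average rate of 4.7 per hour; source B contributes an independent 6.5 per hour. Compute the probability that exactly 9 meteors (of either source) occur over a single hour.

Independent Poisson processes superpose: combined rate λ = 4.7 + 6.5 = 11.2 per hour.
So μ = 11.2.
P(N = 9) = e^(−11.2) · 11.2^9/9! ≈ 0.1045.

0.1045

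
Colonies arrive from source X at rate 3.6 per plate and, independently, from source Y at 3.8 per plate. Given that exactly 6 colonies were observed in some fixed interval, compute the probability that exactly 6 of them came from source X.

0.0133

Given the total, each event is independently from source X with probability p = λ_X/(λ_X+λ_Y) = 3.6/7.4 ≈ 0.4865.
So K ~ Binomial(6, 3.6/7.4): P(K = 6) = C(6,6) · (3.6/7.4)^6 · (3.8/7.4)^0 ≈ 0.0133.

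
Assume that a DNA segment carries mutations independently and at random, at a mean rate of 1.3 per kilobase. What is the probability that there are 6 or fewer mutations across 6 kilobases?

Over the interval, μ = 1.3 × 6 = 7.8 (6 kilobases).
P(N ≤ 6) = Σ_{j=0}^{6} e^(−μ) μ^j/j! ≈ 0.3384.

0.3384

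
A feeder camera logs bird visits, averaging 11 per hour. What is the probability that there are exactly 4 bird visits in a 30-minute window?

0.1558

Over the interval, μ = 11 × 0.5 = 5.5 (a 30-minute window = 0.5 hours).
P(N = 4) = e^(−μ) μ^4/4! = e^(−5.5) · 5.5^4/24 ≈ 0.1558.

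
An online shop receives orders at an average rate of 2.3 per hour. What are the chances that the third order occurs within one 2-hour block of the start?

0.8374

Over the interval, μ = 2.3 × 2 = 4.6 (a 2-hour block = 2 hours).
The third arrival falls in the interval iff at least 3 events occur there: P(S_3 ≤ t) = P(N ≥ 3) = 1 − P(N ≤ 2) ≈ 0.8374.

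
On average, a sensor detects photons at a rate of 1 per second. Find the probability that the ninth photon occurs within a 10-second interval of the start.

Over the interval, μ = 1 × 10 = 10 (a 10-second interval = 10 seconds).
The ninth arrival falls in the interval iff at least 9 events occur there: P(S_9 ≤ t) = P(N ≥ 9) = 1 − P(N ≤ 8) ≈ 0.6672.

0.6672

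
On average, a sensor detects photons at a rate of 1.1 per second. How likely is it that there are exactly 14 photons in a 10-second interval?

Over the interval, μ = 1.1 × 10 = 11 (a 10-second interval = 10 seconds).
P(N = 14) = e^(−μ) μ^14/14! = e^(−11) · 11^14/87178291200 ≈ 0.0728.

0.0728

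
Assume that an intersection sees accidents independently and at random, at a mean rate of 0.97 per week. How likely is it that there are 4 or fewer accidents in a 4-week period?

Over the interval, μ = 0.97 × 4 = 3.88 (a 4-week period = 4 weeks).
P(N ≤ 4) = Σ_{j=0}^{4} e^(−μ) μ^j/j! ≈ 0.6523.

0.6523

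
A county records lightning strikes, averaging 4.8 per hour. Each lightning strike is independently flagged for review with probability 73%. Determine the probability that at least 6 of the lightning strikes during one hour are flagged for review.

0.1429

Thinning: the lightning strikes that are flagged for review themselves form a Poisson process with rate 0.73 × 4.8 = 3.504 per hour.
So μ = 3.504.
P(N ≥ 6) = 1 − P(N ≤ 5) ≈ 0.1429.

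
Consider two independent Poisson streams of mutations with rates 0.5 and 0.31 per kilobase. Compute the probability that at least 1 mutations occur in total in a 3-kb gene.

0.9120

Independent Poisson processes superpose: combined rate λ = 0.5 + 0.31 = 0.81 per kilobase.
Over the interval, μ = 0.81 × 3 = 2.43 (a 3-kb gene = 3 kilobases).
P(N ≥ 1) = 1 − P(N ≤ 0) ≈ 0.9120.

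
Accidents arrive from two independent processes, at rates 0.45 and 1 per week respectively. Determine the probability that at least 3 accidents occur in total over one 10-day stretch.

0.3426

Independent Poisson processes superpose: combined rate λ = 0.45 + 1 = 1.45 per week.
Over the interval, μ = 1.45 × 10/7 ≈ 2.07143 (a 10-day stretch = 10/7 weeks).
P(N ≥ 3) = 1 − P(N ≤ 2) ≈ 0.3426.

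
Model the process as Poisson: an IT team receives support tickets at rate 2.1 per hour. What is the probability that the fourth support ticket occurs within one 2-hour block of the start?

0.6046

Over the interval, μ = 2.1 × 2 = 4.2 (a 2-hour block = 2 hours).
The fourth arrival falls in the interval iff at least 4 events occur there: P(S_4 ≤ t) = P(N ≥ 4) = 1 − P(N ≤ 3) ≈ 0.6046.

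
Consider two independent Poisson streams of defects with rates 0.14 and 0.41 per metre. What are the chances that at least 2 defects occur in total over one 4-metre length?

0.6454

Independent Poisson processes superpose: combined rate λ = 0.14 + 0.41 = 0.55 per metre.
Over the interval, μ = 0.55 × 4 = 2.2 (a 4-metre length = 4 metres).
P(N ≥ 2) = 1 − P(N ≤ 1) ≈ 0.6454.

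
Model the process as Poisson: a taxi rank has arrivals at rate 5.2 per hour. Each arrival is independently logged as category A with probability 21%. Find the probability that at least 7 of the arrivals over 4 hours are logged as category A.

Thinning: the arrivals that are logged as category A themselves form a Poisson process with rate 0.21 × 5.2 = 1.092 per hour.
Over the interval, μ = 1.092 × 4 = 4.368 (4 hours).
P(N ≥ 7) = 1 − P(N ≤ 6) ≈ 0.1524.

0.1524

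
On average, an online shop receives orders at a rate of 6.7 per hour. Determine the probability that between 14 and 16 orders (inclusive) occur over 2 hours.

Over the interval, μ = 6.7 × 2 = 13.4 (2 hours).
P(14 ≤ N ≤ 16) = Σ_{j=14}^{16} e^(−13.4) · 13.4^j/j! ≈ 0.2763.

0.2763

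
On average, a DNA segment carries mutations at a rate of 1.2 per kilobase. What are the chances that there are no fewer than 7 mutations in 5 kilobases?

0.3937

Over the interval, μ = 1.2 × 5 = 6 (5 kilobases).
P(N ≥ 7) = 1 − P(N ≤ 6) = 1 − Σ_{j=0}^{6} e^(−μ) μ^j/j! ≈ 0.3937.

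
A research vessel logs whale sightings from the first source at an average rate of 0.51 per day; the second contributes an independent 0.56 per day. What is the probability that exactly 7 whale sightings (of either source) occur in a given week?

Independent Poisson processes superpose: combined rate λ = 0.51 + 0.56 = 1.07 per day.
Over the interval, μ = 1.07 × 7 = 7.49 (a week = 7 days).
P(N = 7) = e^(−7.49) · 7.49^7/7! ≈ 0.1466.

0.1466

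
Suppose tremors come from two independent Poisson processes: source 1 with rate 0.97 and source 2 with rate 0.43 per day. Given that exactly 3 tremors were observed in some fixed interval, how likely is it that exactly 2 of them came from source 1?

Given the total, each event is independently from source 1 with probability p = λ_1/(λ_1+λ_2) = 0.97/1.4 ≈ 0.6929.
So K ~ Binomial(3, 0.97/1.4): P(K = 2) = C(3,2) · (0.97/1.4)^2 · (0.43/1.4)^1 ≈ 0.4423.

0.4423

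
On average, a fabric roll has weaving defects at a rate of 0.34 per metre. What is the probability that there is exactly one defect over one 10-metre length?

Over the interval, μ = 0.34 × 10 = 3.4 (a 10-metre length = 10 metres).
P(N = 1) = e^(−μ) μ^1/1! = e^(−3.4) · 3.4^1/1 ≈ 0.1135.

0.1135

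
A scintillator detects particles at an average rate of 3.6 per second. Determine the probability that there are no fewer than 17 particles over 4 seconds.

0.2796

Over the interval, μ = 3.6 × 4 = 14.4 (4 seconds).
P(N ≥ 17) = 1 − P(N ≤ 16) = 1 − Σ_{j=0}^{16} e^(−μ) μ^j/j! ≈ 0.2796.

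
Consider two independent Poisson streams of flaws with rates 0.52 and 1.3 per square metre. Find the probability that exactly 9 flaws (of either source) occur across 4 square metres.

Independent Poisson processes superpose: combined rate λ = 0.52 + 1.3 = 1.82 per square metre.
Over the interval, μ = 1.82 × 4 = 7.28 (4 square metres).
P(N = 9) = e^(−7.28) · 7.28^9/9! ≈ 0.1091.

0.1091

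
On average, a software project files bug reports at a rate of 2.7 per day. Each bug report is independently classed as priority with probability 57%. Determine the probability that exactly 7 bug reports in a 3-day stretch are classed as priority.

Thinning: the bug reports that are classed as priority themselves form a Poisson process with rate 0.57 × 2.7 = 1.539 per day.
Over the interval, μ = 1.539 × 3 = 4.617 (a 3-day stretch = 3 days).
P(N = 7) = e^(−4.617) · 4.617^7/7! ≈ 0.0877.

0.0877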